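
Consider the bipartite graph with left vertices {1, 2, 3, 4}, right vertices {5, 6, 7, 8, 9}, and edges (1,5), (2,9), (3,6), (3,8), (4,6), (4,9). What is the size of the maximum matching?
4 (matching: (1,5), (2,9), (3,8), (4,6); upper bound min(|L|,|R|) = min(4,5) = 4)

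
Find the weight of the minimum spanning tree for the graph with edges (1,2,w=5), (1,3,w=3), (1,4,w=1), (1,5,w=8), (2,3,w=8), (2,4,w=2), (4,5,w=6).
12 (MST edges: (1,3,w=3), (1,4,w=1), (2,4,w=2), (4,5,w=6); sum of weights 3 + 1 + 2 + 6 = 12)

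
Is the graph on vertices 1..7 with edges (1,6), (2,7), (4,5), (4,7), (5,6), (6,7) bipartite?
Yes. Partition: {1, 3, 5, 7}, {2, 4, 6}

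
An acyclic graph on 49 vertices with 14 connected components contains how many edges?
35 (Each of the 14 component trees on V_i vertices has V_i - 1 edges; summing gives V - C = 49 - 14 = 35)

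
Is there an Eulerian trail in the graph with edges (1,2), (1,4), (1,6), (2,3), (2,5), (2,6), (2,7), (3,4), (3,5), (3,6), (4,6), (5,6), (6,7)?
No (4 vertices have odd degree: {1, 2, 4, 5}; Eulerian path requires 0 or 2)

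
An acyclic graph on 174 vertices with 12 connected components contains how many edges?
162 (Each of the 12 component trees on V_i vertices has V_i - 1 edges; summing gives V - C = 174 - 12 = 162)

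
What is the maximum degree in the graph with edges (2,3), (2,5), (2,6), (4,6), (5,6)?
3 (attained at vertices 2, 6)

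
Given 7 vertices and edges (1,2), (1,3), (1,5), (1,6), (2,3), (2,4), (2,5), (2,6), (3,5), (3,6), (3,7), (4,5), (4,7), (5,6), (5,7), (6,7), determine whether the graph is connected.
Yes (BFS from 1 visits [1, 2, 3, 5, 6, 4, 7] — all 7 vertices reached)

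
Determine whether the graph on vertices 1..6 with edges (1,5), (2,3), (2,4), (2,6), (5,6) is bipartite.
Yes. Partition: {1, 3, 4, 6}, {2, 5}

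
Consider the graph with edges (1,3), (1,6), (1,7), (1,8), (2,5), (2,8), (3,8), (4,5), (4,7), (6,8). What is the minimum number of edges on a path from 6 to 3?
2 (path: 6 -> 1 -> 3, 2 edges)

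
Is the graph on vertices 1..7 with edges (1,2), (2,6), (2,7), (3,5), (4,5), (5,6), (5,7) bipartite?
Yes. Partition: {1, 3, 4, 6, 7}, {2, 5}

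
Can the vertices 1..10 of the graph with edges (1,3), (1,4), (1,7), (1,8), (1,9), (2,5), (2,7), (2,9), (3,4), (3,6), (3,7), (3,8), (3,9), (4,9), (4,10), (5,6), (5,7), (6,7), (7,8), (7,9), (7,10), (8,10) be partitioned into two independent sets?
No (odd cycle of length 3: 7 -> 1 -> 8 -> 7)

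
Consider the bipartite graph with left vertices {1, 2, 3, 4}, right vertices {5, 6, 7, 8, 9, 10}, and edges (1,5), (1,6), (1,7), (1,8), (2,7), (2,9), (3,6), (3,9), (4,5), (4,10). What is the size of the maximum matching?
4 (matching: (1,8), (2,7), (3,9), (4,10); upper bound min(|L|,|R|) = min(4,6) = 4)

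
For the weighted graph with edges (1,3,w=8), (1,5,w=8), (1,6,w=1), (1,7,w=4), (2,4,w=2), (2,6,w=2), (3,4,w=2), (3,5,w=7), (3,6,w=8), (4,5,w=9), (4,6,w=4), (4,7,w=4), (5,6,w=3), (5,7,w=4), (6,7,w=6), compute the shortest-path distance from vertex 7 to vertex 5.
4 (path: 7 -> 5; weights 4 = 4)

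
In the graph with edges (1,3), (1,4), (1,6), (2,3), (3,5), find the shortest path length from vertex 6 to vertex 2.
3 (path: 6 -> 1 -> 3 -> 2, 3 edges)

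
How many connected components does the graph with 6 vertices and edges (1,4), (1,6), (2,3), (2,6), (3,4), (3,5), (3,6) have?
1 (components: {1, 2, 3, 4, 5, 6})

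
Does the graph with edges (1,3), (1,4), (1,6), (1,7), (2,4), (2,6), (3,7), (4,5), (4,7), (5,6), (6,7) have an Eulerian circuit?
Yes (the graph is connected and all 7 vertices have even degree)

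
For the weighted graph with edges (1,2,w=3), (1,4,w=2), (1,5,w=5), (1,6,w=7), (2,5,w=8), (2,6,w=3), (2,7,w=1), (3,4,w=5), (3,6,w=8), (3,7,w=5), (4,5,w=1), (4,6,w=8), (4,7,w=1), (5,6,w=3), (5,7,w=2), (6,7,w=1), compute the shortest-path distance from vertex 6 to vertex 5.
3 (path: 6 -> 5; weights 3 = 3)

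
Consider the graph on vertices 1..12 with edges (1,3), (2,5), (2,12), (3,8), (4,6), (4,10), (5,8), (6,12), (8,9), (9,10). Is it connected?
No, it has 3 components: {1, 2, 3, 4, 5, 6, 8, 9, 10, 12}, {7}, {11}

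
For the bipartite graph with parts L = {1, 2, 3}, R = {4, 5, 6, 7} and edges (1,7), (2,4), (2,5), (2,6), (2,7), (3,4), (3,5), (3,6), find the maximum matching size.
3 (matching: (1,7), (2,6), (3,5); upper bound min(|L|,|R|) = min(3,4) = 3)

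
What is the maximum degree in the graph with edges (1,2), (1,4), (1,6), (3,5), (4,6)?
3 (attained at vertex 1)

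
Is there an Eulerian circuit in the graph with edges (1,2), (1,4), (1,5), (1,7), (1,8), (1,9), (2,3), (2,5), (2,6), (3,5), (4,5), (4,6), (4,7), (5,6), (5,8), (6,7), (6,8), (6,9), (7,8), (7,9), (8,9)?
No (2 vertices have odd degree: {7, 8}; Eulerian circuit requires 0)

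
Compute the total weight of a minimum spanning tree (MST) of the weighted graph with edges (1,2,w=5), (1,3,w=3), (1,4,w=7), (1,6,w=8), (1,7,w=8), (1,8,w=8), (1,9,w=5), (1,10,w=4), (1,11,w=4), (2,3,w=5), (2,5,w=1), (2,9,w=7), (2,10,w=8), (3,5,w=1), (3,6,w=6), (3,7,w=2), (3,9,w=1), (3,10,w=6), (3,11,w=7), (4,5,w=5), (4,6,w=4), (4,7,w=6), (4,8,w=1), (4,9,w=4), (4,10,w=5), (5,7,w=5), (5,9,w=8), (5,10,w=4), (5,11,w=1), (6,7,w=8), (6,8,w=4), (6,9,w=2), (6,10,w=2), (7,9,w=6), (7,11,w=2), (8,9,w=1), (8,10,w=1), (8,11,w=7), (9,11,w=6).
14 (MST edges: (1,3,w=3), (2,5,w=1), (3,5,w=1), (3,7,w=2), (3,9,w=1), (4,8,w=1), (5,11,w=1), (6,9,w=2), (8,9,w=1), (8,10,w=1); sum of weights 3 + 1 + 1 + 2 + 1 + 1 + 1 + 2 + 1 + 1 = 14)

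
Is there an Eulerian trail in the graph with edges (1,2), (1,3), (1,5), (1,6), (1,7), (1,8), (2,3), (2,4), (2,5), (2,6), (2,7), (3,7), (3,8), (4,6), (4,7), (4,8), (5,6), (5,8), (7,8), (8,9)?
Yes (the graph is connected and exactly 2 vertices have odd degree: {7, 9}; any Eulerian path must start and end at those)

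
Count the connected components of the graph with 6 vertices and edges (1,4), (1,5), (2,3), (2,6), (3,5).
1 (components: {1, 2, 3, 4, 5, 6})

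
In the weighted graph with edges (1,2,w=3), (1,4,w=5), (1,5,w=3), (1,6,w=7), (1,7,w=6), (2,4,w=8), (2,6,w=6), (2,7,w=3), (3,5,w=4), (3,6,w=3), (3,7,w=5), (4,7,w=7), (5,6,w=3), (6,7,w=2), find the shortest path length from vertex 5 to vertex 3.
4 (path: 5 -> 3; weights 4 = 4)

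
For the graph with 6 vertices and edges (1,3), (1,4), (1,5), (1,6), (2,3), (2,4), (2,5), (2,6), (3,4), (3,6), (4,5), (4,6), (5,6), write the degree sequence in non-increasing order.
[5, 5, 4, 4, 4, 4] (degrees: deg(1)=4, deg(2)=4, deg(3)=4, deg(4)=5, deg(5)=4, deg(6)=5)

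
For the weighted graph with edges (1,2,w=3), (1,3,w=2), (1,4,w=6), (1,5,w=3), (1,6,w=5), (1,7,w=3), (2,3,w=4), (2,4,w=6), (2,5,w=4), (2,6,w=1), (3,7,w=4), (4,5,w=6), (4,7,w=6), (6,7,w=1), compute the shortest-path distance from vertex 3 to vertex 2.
4 (path: 3 -> 2; weights 4 = 4)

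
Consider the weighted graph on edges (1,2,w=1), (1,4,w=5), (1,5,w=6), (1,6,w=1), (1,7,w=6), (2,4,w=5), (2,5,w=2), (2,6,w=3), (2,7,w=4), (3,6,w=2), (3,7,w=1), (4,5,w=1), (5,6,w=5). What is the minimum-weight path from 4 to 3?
7 (path: 4 -> 5 -> 2 -> 1 -> 6 -> 3; weights 1 + 2 + 1 + 1 + 2 = 7)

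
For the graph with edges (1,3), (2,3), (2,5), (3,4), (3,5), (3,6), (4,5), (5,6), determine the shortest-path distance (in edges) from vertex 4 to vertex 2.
2 (path: 4 -> 5 -> 2, 2 edges)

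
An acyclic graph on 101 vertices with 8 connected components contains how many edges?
93 (Each of the 8 component trees on V_i vertices has V_i - 1 edges; summing gives V - C = 101 - 8 = 93)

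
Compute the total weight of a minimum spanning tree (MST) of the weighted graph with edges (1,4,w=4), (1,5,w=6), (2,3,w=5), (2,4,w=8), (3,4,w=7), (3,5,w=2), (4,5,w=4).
15 (MST edges: (1,4,w=4), (2,3,w=5), (3,5,w=2), (4,5,w=4); sum of weights 4 + 5 + 2 + 4 = 15)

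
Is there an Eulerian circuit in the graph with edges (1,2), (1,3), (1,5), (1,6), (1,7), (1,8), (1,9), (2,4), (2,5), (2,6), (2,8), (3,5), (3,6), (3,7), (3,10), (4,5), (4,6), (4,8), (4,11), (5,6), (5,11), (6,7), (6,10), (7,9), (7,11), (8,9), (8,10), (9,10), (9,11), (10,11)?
No (10 vertices have odd degree: {1, 2, 3, 4, 6, 7, 8, 9, 10, 11}; Eulerian circuit requires 0)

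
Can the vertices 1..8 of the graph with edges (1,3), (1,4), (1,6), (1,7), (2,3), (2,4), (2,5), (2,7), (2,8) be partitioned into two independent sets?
Yes. Partition: {1, 2}, {3, 4, 5, 6, 7, 8}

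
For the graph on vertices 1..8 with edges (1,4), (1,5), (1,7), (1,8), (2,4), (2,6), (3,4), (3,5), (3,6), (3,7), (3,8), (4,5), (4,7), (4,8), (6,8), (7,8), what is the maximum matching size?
4 (matching: (1,7), (2,6), (3,5), (4,8); upper bound floor(n/2) = floor(8/2) = 4)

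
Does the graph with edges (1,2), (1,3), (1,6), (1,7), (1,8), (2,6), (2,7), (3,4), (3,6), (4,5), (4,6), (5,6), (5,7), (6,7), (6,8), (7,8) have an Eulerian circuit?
No (8 vertices have odd degree: {1, 2, 3, 4, 5, 6, 7, 8}; Eulerian circuit requires 0)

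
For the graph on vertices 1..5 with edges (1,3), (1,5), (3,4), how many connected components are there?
2 (components: {1, 3, 4, 5}, {2})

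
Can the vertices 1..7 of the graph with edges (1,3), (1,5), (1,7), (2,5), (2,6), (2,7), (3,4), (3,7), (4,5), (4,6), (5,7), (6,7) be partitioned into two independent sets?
No (odd cycle of length 3: 7 -> 1 -> 5 -> 7)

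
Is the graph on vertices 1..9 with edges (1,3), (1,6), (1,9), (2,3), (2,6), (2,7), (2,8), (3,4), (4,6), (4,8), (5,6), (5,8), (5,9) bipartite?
Yes. Partition: {1, 2, 4, 5}, {3, 6, 7, 8, 9}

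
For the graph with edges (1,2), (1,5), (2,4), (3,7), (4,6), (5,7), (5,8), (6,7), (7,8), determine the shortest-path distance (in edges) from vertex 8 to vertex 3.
2 (path: 8 -> 7 -> 3, 2 edges)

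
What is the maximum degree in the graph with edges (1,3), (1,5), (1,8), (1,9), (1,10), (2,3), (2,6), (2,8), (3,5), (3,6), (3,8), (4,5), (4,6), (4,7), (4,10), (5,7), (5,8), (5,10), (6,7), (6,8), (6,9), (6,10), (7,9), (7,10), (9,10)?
7 (attained at vertex 6)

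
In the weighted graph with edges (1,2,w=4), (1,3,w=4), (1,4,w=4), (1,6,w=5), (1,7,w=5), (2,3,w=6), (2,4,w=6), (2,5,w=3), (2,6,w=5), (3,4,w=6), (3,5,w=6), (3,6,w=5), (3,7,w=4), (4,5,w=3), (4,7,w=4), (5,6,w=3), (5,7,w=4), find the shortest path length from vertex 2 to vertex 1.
4 (path: 2 -> 1; weights 4 = 4)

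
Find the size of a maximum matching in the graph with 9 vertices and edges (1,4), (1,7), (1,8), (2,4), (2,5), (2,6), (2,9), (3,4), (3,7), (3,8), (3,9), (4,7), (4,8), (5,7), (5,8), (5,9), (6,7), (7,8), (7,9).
4 (matching: (1,8), (2,6), (4,7), (5,9); upper bound floor(n/2) = floor(9/2) = 4)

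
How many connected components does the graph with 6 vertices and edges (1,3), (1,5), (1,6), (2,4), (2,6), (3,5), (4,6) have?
1 (components: {1, 2, 3, 4, 5, 6})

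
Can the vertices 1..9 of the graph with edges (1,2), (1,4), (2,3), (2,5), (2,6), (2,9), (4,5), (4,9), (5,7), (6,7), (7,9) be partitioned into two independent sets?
Yes. Partition: {1, 3, 5, 6, 8, 9}, {2, 4, 7}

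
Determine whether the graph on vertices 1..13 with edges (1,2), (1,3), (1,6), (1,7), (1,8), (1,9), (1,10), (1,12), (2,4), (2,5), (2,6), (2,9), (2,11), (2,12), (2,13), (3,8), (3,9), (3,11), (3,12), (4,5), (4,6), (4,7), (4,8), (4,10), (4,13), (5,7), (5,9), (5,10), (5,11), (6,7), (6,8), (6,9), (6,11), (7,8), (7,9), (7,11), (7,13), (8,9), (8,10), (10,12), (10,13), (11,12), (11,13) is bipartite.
No (odd cycle of length 3: 9 -> 1 -> 8 -> 9)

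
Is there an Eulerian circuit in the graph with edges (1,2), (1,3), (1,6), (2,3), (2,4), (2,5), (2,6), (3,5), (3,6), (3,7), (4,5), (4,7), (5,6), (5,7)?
No (6 vertices have odd degree: {1, 2, 3, 4, 5, 7}; Eulerian circuit requires 0)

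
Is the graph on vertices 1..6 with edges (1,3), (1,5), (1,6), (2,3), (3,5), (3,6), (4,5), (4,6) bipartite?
No (odd cycle of length 3: 6 -> 1 -> 3 -> 6)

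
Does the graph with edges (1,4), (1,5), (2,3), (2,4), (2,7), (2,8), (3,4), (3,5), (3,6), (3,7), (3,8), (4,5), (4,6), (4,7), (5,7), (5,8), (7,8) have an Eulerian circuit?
No (2 vertices have odd degree: {5, 7}; Eulerian circuit requires 0)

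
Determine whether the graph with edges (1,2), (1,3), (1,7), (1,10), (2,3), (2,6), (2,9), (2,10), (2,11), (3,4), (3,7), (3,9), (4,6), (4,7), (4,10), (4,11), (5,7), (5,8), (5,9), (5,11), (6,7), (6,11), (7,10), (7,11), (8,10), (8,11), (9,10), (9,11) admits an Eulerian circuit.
No (6 vertices have odd degree: {3, 4, 7, 8, 9, 11}; Eulerian circuit requires 0)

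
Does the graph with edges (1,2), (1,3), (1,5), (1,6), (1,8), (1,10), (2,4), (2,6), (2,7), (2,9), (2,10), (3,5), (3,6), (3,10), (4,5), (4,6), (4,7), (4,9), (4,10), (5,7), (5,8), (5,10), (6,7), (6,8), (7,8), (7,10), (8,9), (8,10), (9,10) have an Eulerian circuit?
Yes (the graph is connected and all 10 vertices have even degree)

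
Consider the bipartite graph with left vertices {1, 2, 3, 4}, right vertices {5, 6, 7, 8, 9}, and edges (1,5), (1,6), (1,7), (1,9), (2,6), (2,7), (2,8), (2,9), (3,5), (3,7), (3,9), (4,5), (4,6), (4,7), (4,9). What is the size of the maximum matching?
4 (matching: (1,9), (2,8), (3,7), (4,6); upper bound min(|L|,|R|) = min(4,5) = 4)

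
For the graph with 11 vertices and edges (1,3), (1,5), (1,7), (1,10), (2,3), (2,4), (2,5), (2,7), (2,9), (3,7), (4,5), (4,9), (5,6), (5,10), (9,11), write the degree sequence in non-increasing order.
[5, 5, 4, 3, 3, 3, 3, 2, 1, 1, 0] (degrees: deg(1)=4, deg(2)=5, deg(3)=3, deg(4)=3, deg(5)=5, deg(6)=1, deg(7)=3, deg(8)=0, deg(9)=3, deg(10)=2, deg(11)=1)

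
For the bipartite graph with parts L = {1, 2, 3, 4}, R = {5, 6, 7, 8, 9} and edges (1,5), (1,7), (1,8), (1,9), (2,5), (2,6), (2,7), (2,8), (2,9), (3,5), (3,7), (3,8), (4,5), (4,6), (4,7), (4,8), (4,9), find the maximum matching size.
4 (matching: (1,9), (2,8), (3,7), (4,6); upper bound min(|L|,|R|) = min(4,5) = 4)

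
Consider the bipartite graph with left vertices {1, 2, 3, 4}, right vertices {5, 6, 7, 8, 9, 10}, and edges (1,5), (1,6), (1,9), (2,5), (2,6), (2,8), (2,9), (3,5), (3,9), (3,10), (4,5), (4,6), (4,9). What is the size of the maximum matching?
4 (matching: (1,9), (2,8), (3,10), (4,6); upper bound min(|L|,|R|) = min(4,6) = 4)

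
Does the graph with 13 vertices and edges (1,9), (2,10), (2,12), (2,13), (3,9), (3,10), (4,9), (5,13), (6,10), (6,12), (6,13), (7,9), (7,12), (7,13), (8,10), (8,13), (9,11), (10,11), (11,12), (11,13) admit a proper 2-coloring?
Yes. Partition: {1, 2, 3, 4, 5, 6, 7, 8, 11}, {9, 10, 12, 13}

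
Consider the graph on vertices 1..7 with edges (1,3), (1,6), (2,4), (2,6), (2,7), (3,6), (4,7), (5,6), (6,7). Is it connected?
Yes (BFS from 1 visits [1, 3, 6, 2, 5, 7, 4] — all 7 vertices reached)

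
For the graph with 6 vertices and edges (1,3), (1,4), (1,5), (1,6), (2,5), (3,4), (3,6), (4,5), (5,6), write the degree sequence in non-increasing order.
[4, 4, 3, 3, 3, 1] (degrees: deg(1)=4, deg(2)=1, deg(3)=3, deg(4)=3, deg(5)=4, deg(6)=3)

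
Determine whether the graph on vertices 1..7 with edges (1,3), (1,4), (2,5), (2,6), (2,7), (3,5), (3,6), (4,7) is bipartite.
Yes. Partition: {1, 5, 6, 7}, {2, 3, 4}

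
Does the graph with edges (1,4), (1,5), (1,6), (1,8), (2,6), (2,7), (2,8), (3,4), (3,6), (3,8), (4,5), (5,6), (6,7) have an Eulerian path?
No (6 vertices have odd degree: {2, 3, 4, 5, 6, 8}; Eulerian path requires 0 or 2)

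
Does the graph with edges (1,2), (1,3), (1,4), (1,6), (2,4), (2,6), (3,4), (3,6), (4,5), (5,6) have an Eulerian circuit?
No (2 vertices have odd degree: {2, 3}; Eulerian circuit requires 0)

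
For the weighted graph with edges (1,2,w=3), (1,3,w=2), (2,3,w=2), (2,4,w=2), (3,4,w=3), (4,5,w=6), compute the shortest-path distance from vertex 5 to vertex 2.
8 (path: 5 -> 4 -> 2; weights 6 + 2 = 8)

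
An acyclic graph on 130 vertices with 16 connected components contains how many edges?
114 (Each of the 16 component trees on V_i vertices has V_i - 1 edges; summing gives V - C = 130 - 16 = 114)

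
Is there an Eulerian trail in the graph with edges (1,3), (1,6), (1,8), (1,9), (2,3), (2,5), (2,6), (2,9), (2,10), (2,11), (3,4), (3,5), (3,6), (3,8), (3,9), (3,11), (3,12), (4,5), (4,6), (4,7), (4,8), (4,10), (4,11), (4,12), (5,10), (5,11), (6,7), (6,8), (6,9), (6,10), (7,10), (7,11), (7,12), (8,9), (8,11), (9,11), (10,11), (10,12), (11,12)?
No (6 vertices have odd degree: {3, 5, 7, 10, 11, 12}; Eulerian path requires 0 or 2)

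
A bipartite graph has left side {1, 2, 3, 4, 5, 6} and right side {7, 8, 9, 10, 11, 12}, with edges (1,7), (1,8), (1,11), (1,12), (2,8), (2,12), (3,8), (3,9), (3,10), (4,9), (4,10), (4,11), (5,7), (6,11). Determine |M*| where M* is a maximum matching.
6 (matching: (1,12), (2,8), (3,10), (4,9), (5,7), (6,11); upper bound min(|L|,|R|) = min(6,6) = 6)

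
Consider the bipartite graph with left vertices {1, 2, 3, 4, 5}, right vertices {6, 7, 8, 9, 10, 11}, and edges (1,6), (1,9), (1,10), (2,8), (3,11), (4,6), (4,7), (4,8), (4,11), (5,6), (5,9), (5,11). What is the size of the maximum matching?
5 (matching: (1,10), (2,8), (3,11), (4,7), (5,9); upper bound min(|L|,|R|) = min(5,6) = 5)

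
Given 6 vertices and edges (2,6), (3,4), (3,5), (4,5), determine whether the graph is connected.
No, it has 3 components: {1}, {2, 6}, {3, 4, 5}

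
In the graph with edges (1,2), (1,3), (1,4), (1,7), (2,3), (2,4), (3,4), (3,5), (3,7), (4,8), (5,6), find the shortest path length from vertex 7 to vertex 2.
2 (path: 7 -> 1 -> 2, 2 edges)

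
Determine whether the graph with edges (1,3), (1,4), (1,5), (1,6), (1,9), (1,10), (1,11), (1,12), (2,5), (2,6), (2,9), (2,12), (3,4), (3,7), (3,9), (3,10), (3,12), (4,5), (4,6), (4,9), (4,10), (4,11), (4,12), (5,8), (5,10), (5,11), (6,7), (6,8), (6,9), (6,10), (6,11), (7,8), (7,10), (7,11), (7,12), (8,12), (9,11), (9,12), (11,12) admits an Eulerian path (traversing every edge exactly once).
Yes (the graph is connected and exactly 2 vertices have odd degree: {9, 11}; any Eulerian path must start and end at those)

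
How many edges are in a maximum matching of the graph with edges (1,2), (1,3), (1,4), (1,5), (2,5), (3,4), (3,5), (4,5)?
2 (matching: (1,5), (3,4); upper bound floor(n/2) = floor(5/2) = 2)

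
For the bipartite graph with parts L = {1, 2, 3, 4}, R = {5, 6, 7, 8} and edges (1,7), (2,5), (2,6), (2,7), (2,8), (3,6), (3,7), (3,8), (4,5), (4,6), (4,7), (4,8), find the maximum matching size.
4 (matching: (1,7), (2,8), (3,6), (4,5); upper bound min(|L|,|R|) = min(4,4) = 4)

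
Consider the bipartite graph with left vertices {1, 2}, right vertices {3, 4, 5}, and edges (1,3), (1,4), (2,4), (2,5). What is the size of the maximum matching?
2 (matching: (1,4), (2,5); upper bound min(|L|,|R|) = min(2,3) = 2)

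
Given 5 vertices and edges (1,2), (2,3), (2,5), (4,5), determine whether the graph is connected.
Yes (BFS from 1 visits [1, 2, 3, 5, 4] — all 5 vertices reached)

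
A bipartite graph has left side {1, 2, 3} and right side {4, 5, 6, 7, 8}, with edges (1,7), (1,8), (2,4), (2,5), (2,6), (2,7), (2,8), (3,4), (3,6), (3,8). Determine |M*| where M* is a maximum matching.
3 (matching: (1,8), (2,7), (3,6); upper bound min(|L|,|R|) = min(3,5) = 3)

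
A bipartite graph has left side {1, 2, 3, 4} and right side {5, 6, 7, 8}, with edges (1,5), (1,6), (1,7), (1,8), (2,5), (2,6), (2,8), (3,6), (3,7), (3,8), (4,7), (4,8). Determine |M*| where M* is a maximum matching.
4 (matching: (1,8), (2,5), (3,6), (4,7); upper bound min(|L|,|R|) = min(4,4) = 4)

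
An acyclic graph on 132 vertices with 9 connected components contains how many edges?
123 (Each of the 9 component trees on V_i vertices has V_i - 1 edges; summing gives V - C = 132 - 9 = 123)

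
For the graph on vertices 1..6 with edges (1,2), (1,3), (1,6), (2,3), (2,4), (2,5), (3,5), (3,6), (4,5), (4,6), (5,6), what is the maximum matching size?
3 (matching: (1,3), (2,5), (4,6); upper bound floor(n/2) = floor(6/2) = 3)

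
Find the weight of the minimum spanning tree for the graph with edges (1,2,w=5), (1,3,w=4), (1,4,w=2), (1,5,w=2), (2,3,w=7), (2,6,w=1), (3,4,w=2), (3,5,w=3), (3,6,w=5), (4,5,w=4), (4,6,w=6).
12 (MST edges: (1,2,w=5), (1,4,w=2), (1,5,w=2), (2,6,w=1), (3,4,w=2); sum of weights 5 + 2 + 2 + 1 + 2 = 12)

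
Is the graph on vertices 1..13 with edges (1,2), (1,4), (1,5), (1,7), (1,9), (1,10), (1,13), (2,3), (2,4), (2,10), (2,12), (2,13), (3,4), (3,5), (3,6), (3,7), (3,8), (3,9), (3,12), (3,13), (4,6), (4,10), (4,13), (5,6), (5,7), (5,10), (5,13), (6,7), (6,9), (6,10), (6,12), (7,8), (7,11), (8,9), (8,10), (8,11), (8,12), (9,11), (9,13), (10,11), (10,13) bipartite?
No (odd cycle of length 3: 13 -> 1 -> 4 -> 13)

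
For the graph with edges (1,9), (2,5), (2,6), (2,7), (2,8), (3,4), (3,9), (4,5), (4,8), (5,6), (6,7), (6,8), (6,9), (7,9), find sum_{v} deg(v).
28 (handshake: sum of degrees = 2|E| = 2 x 14 = 28)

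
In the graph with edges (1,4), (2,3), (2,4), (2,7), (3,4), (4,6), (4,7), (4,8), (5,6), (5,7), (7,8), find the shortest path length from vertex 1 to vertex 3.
2 (path: 1 -> 4 -> 3, 2 edges)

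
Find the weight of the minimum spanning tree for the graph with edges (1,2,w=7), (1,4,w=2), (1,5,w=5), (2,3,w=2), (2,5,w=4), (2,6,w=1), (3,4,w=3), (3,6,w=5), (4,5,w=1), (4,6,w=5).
9 (MST edges: (1,4,w=2), (2,3,w=2), (2,6,w=1), (3,4,w=3), (4,5,w=1); sum of weights 2 + 2 + 1 + 3 + 1 = 9)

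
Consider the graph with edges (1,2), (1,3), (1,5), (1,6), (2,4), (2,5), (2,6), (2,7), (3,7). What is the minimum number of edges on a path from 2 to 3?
2 (path: 2 -> 7 -> 3, 2 edges)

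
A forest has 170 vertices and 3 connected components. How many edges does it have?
167 (Each of the 3 component trees on V_i vertices has V_i - 1 edges; summing gives V - C = 170 - 3 = 167)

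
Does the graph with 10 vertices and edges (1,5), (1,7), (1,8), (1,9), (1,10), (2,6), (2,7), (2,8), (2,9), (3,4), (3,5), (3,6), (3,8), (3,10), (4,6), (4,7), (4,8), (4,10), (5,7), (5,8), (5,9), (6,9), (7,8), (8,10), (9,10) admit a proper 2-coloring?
No (odd cycle of length 3: 8 -> 1 -> 10 -> 8)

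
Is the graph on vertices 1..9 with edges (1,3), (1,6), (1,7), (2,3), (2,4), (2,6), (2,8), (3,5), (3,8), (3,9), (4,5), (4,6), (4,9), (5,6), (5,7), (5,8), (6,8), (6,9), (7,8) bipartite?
No (odd cycle of length 3: 5 -> 6 -> 4 -> 5)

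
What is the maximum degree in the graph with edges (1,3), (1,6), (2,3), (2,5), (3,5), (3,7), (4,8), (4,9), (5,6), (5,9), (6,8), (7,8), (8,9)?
4 (attained at vertices 3, 5, 8)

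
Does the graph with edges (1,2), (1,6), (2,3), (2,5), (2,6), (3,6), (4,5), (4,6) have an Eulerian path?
Yes — and in fact it has an Eulerian circuit (the graph is connected and all 6 vertices have even degree)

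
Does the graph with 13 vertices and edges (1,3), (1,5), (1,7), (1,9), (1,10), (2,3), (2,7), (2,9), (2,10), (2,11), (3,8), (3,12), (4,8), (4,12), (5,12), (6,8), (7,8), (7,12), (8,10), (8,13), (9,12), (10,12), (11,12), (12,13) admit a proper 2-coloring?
Yes. Partition: {1, 2, 8, 12}, {3, 4, 5, 6, 7, 9, 10, 11, 13}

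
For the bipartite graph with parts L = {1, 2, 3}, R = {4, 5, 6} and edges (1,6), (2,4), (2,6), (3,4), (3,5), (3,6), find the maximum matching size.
3 (matching: (1,6), (2,4), (3,5); upper bound min(|L|,|R|) = min(3,3) = 3)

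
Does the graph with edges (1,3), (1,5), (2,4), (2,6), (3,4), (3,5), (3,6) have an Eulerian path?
Yes — and in fact it has an Eulerian circuit (the graph is connected and all 6 vertices have even degree)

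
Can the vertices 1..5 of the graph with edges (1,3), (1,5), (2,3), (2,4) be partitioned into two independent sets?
Yes. Partition: {1, 2}, {3, 4, 5}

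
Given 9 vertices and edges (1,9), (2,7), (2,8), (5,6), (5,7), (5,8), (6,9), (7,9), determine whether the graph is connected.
No, it has 3 components: {1, 2, 5, 6, 7, 8, 9}, {3}, {4}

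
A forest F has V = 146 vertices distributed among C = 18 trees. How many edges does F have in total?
128 (Each of the 18 component trees on V_i vertices has V_i - 1 edges; summing gives V - C = 146 - 18 = 128)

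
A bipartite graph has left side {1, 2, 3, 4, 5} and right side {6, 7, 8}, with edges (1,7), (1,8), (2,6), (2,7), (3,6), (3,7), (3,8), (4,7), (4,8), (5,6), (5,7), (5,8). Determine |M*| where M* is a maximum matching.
3 (matching: (1,8), (2,7), (3,6); upper bound min(|L|,|R|) = min(5,3) = 3)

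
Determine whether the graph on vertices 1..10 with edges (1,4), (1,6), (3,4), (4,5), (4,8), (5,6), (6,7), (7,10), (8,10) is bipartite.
Yes. Partition: {1, 2, 3, 5, 7, 8, 9}, {4, 6, 10}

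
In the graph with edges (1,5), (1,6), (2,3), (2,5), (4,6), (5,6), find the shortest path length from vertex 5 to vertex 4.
2 (path: 5 -> 6 -> 4, 2 edges)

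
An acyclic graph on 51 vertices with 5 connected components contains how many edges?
46 (Each of the 5 component trees on V_i vertices has V_i - 1 edges; summing gives V - C = 51 - 5 = 46)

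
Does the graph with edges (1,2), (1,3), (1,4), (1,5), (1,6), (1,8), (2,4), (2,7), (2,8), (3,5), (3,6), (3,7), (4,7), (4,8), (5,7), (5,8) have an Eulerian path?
Yes — and in fact it has an Eulerian circuit (the graph is connected and all 8 vertices have even degree)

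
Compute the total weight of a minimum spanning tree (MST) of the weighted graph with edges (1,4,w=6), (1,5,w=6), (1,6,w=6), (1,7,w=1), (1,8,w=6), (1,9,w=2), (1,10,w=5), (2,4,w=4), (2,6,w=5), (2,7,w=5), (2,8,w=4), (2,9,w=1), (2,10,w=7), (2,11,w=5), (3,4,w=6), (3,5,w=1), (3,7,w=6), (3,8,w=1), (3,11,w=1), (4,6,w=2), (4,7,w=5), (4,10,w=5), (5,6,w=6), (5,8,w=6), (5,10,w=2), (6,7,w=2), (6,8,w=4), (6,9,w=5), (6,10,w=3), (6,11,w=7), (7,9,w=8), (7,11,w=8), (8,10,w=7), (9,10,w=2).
15 (MST edges: (1,7,w=1), (1,9,w=2), (2,9,w=1), (3,5,w=1), (3,8,w=1), (3,11,w=1), (4,6,w=2), (5,10,w=2), (6,7,w=2), (9,10,w=2); sum of weights 1 + 2 + 1 + 1 + 1 + 1 + 2 + 2 + 2 + 2 = 15)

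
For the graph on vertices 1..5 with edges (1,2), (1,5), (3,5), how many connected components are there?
2 (components: {1, 2, 3, 5}, {4})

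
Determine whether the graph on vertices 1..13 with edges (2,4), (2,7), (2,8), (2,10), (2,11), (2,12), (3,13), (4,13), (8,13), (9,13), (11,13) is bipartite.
Yes. Partition: {1, 2, 5, 6, 13}, {3, 4, 7, 8, 9, 10, 11, 12}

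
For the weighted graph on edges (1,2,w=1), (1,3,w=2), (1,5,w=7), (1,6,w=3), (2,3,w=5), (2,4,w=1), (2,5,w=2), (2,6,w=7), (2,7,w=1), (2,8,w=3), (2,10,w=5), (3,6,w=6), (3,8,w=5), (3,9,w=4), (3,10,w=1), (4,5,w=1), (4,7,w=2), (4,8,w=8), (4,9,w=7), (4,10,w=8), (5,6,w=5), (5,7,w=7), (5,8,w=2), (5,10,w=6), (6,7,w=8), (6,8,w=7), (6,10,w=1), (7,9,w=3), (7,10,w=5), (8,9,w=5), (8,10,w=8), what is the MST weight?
13 (MST edges: (1,2,w=1), (1,3,w=2), (2,4,w=1), (2,7,w=1), (3,10,w=1), (4,5,w=1), (5,8,w=2), (6,10,w=1), (7,9,w=3); sum of weights 1 + 2 + 1 + 1 + 1 + 1 + 2 + 1 + 3 = 13)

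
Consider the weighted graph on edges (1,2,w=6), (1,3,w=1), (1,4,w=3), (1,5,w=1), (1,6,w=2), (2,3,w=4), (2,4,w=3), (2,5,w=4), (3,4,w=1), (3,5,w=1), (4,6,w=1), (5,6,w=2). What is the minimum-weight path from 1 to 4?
2 (path: 1 -> 3 -> 4; weights 1 + 1 = 2)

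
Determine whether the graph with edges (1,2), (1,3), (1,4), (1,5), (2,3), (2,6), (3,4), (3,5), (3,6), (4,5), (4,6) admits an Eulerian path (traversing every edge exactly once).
No (4 vertices have odd degree: {2, 3, 5, 6}; Eulerian path requires 0 or 2)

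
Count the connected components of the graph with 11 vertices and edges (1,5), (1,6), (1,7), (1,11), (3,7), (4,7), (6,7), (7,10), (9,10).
3 (components: {1, 3, 4, 5, 6, 7, 9, 10, 11}, {2}, {8})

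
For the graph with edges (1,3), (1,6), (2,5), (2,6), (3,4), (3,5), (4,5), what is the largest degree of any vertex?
3 (attained at vertices 3, 5)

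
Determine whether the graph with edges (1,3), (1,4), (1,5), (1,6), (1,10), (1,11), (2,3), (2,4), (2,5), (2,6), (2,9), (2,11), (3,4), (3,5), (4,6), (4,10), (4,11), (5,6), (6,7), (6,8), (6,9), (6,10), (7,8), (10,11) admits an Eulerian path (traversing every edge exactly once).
Yes — and in fact it has an Eulerian circuit (the graph is connected and all 11 vertices have even degree)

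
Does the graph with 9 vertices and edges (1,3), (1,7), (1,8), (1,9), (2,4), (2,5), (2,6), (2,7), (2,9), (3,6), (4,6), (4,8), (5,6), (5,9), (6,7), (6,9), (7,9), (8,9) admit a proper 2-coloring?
No (odd cycle of length 3: 9 -> 1 -> 8 -> 9)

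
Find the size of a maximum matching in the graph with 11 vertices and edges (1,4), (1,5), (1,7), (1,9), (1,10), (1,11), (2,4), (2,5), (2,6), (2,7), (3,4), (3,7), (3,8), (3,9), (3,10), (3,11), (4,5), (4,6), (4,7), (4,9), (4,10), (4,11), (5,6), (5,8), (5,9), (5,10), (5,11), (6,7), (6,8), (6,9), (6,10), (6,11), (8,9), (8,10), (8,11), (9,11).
5 (matching: (2,7), (3,10), (4,11), (5,9), (6,8); upper bound floor(n/2) = floor(11/2) = 5)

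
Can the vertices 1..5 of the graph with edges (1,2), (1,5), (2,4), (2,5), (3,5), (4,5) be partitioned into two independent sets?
No (odd cycle of length 3: 5 -> 1 -> 2 -> 5)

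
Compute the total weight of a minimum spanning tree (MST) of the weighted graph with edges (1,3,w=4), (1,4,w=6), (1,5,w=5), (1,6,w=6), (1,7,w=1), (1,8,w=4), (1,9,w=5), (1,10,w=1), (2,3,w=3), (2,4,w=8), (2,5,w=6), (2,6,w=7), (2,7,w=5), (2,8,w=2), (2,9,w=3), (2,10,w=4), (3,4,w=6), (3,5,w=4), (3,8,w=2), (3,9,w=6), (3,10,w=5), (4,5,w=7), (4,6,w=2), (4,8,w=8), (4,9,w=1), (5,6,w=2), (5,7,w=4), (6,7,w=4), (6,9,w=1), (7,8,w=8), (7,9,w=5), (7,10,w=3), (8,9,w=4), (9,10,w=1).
14 (MST edges: (1,7,w=1), (1,10,w=1), (2,8,w=2), (2,9,w=3), (3,8,w=2), (4,9,w=1), (5,6,w=2), (6,9,w=1), (9,10,w=1); sum of weights 1 + 1 + 2 + 3 + 2 + 1 + 2 + 1 + 1 = 14)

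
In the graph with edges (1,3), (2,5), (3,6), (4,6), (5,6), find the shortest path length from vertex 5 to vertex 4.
2 (path: 5 -> 6 -> 4, 2 edges)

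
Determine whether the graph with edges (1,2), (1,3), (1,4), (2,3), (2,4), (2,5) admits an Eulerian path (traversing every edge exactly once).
Yes (the graph is connected and exactly 2 vertices have odd degree: {1, 5}; any Eulerian path must start and end at those)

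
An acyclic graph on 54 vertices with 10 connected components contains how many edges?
44 (Each of the 10 component trees on V_i vertices has V_i - 1 edges; summing gives V - C = 54 - 10 = 44)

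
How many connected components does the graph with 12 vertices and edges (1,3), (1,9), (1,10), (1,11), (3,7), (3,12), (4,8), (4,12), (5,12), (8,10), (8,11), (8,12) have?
3 (components: {1, 3, 4, 5, 7, 8, 9, 10, 11, 12}, {2}, {6})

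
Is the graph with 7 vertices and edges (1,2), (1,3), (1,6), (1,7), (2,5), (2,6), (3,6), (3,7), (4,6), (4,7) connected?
Yes (BFS from 1 visits [1, 2, 3, 6, 7, 5, 4] — all 7 vertices reached)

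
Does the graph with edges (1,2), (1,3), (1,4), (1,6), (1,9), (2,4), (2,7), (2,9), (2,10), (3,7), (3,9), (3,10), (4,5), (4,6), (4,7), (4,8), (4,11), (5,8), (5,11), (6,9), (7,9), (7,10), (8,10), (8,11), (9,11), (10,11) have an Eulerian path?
No (8 vertices have odd degree: {1, 2, 4, 5, 6, 7, 10, 11}; Eulerian path requires 0 or 2)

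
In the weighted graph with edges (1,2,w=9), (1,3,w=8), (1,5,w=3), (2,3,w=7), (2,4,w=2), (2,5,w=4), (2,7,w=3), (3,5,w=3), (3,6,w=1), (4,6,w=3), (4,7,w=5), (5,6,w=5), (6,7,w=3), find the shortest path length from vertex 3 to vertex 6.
1 (path: 3 -> 6; weights 1 = 1)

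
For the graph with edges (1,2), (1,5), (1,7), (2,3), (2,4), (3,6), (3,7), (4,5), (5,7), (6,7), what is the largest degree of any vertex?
4 (attained at vertex 7)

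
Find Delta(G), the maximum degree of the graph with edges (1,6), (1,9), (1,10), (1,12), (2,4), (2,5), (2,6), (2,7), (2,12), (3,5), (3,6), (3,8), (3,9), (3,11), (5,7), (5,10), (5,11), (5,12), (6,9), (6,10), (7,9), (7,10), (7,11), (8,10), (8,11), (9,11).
6 (attained at vertex 5)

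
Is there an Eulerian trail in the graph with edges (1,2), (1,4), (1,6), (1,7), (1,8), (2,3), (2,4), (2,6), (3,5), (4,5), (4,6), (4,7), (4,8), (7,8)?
No (4 vertices have odd degree: {1, 6, 7, 8}; Eulerian path requires 0 or 2)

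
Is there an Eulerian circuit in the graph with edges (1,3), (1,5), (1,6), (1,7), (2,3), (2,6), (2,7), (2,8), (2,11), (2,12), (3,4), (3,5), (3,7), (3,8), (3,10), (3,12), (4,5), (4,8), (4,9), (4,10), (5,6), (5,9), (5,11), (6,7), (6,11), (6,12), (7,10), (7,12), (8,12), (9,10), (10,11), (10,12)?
No (2 vertices have odd degree: {4, 9}; Eulerian circuit requires 0)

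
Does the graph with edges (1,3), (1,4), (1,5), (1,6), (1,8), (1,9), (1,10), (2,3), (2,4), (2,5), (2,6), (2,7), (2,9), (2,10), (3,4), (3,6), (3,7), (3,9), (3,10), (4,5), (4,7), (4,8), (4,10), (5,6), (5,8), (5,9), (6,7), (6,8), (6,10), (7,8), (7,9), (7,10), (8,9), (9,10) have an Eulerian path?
No (8 vertices have odd degree: {1, 2, 3, 4, 6, 7, 9, 10}; Eulerian path requires 0 or 2)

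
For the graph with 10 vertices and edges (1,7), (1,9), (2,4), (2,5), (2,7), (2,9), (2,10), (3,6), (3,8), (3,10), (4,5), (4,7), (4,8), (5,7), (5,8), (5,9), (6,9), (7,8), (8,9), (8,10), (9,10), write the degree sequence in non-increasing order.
[6, 6, 5, 5, 5, 4, 4, 3, 2, 2] (degrees: deg(1)=2, deg(2)=5, deg(3)=3, deg(4)=4, deg(5)=5, deg(6)=2, deg(7)=5, deg(8)=6, deg(9)=6, deg(10)=4)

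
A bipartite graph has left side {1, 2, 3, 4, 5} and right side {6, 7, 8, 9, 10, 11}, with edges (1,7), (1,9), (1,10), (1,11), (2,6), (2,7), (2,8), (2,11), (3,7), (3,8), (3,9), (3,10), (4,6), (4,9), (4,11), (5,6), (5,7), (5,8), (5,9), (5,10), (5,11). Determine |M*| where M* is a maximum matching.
5 (matching: (1,11), (2,8), (3,10), (4,9), (5,7); upper bound min(|L|,|R|) = min(5,6) = 5)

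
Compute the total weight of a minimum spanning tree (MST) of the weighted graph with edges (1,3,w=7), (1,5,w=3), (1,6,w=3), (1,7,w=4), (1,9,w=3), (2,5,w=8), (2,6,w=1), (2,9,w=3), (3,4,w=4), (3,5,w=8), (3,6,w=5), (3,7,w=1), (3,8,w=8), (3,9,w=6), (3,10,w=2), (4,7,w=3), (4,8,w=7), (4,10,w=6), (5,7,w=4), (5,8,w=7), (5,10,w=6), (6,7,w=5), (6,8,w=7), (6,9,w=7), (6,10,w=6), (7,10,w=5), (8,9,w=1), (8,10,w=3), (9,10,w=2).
19 (MST edges: (1,5,w=3), (1,6,w=3), (1,9,w=3), (2,6,w=1), (3,7,w=1), (3,10,w=2), (4,7,w=3), (8,9,w=1), (9,10,w=2); sum of weights 3 + 3 + 3 + 1 + 1 + 2 + 3 + 1 + 2 = 19)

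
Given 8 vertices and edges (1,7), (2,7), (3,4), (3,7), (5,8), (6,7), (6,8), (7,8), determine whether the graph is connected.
Yes (BFS from 1 visits [1, 7, 2, 3, 6, 8, 4, 5] — all 8 vertices reached)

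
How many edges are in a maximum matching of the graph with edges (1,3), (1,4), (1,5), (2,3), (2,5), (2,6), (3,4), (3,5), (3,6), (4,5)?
3 (matching: (1,5), (2,6), (3,4); upper bound floor(n/2) = floor(6/2) = 3)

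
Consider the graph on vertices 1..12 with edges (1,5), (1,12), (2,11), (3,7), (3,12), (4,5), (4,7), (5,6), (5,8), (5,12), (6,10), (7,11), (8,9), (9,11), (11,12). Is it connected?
Yes (BFS from 1 visits [1, 5, 12, 4, 6, 8, 3, 11, 7, 10, 9, 2] — all 12 vertices reached)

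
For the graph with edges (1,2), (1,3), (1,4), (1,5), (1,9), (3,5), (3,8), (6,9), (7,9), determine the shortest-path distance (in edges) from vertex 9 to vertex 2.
2 (path: 9 -> 1 -> 2, 2 edges)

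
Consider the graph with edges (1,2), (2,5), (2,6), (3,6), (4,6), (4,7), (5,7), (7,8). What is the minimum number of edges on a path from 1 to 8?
4 (path: 1 -> 2 -> 5 -> 7 -> 8, 4 edges)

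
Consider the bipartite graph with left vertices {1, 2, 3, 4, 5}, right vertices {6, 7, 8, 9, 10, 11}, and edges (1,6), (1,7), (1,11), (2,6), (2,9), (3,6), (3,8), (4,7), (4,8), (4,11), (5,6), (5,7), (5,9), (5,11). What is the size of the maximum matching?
5 (matching: (1,11), (2,9), (3,8), (4,7), (5,6); upper bound min(|L|,|R|) = min(5,6) = 5)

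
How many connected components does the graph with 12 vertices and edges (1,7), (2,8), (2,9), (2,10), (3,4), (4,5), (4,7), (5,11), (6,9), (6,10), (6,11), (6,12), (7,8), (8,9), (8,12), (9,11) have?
1 (components: {1, 2, 3, 4, 5, 6, 7, 8, 9, 10, 11, 12})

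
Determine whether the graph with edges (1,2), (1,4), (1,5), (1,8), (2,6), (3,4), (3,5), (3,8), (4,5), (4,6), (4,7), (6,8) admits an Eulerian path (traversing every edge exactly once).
No (6 vertices have odd degree: {3, 4, 5, 6, 7, 8}; Eulerian path requires 0 or 2)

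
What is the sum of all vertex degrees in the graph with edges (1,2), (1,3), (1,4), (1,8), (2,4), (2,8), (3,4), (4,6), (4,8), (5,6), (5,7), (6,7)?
24 (handshake: sum of degrees = 2|E| = 2 x 12 = 24)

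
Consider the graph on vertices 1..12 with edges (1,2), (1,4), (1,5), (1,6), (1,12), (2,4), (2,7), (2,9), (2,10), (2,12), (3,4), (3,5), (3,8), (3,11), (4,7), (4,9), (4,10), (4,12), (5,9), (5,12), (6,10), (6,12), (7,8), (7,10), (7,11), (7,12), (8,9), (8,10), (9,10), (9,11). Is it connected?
Yes (BFS from 1 visits [1, 2, 4, 5, 6, 12, 7, 9, 10, 3, 8, 11] — all 12 vertices reached)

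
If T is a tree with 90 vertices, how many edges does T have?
89 (A tree on V vertices has V - 1 edges, so 90 - 1 = 89)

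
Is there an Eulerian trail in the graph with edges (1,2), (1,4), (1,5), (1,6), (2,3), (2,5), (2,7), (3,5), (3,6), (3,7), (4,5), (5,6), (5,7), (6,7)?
Yes — and in fact it has an Eulerian circuit (the graph is connected and all 7 vertices have even degree)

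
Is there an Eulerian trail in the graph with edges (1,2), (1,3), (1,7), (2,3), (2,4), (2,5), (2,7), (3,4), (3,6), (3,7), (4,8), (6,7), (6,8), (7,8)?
No (8 vertices have odd degree: {1, 2, 3, 4, 5, 6, 7, 8}; Eulerian path requires 0 or 2)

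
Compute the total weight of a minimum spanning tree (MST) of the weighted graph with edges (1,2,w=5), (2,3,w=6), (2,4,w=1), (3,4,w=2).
8 (MST edges: (1,2,w=5), (2,4,w=1), (3,4,w=2); sum of weights 5 + 1 + 2 = 8)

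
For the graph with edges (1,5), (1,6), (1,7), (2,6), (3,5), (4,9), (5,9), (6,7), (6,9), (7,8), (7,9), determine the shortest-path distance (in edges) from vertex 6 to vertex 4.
2 (path: 6 -> 9 -> 4, 2 edges)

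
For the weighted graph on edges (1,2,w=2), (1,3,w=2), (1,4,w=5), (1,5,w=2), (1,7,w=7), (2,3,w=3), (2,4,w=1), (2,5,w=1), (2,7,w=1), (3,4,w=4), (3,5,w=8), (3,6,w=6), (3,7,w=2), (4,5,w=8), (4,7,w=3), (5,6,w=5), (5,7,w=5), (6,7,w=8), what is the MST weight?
12 (MST edges: (1,3,w=2), (1,5,w=2), (2,4,w=1), (2,5,w=1), (2,7,w=1), (5,6,w=5); sum of weights 2 + 2 + 1 + 1 + 1 + 5 = 12)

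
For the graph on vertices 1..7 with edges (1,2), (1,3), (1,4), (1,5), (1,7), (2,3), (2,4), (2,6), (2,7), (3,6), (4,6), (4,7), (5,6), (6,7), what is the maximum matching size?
3 (matching: (1,7), (2,4), (5,6); upper bound floor(n/2) = floor(7/2) = 3)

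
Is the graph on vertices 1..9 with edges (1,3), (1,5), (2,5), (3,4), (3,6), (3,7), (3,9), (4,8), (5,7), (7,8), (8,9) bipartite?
Yes. Partition: {1, 2, 4, 6, 7, 9}, {3, 5, 8}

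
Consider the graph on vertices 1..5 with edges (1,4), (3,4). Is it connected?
No, it has 3 components: {1, 3, 4}, {2}, {5}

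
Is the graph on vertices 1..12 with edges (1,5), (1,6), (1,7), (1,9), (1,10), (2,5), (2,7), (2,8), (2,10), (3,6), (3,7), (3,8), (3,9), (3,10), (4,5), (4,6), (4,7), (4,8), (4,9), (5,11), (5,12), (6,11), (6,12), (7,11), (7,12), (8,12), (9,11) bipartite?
Yes. Partition: {1, 2, 3, 4, 11, 12}, {5, 6, 7, 8, 9, 10}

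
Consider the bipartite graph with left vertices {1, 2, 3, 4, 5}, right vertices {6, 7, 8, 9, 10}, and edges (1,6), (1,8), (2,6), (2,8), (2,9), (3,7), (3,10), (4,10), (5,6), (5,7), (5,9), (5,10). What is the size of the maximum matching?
5 (matching: (1,8), (2,9), (3,7), (4,10), (5,6); upper bound min(|L|,|R|) = min(5,5) = 5)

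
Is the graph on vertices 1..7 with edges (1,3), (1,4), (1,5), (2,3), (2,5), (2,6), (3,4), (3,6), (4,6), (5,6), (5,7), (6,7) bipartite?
No (odd cycle of length 3: 3 -> 1 -> 4 -> 3)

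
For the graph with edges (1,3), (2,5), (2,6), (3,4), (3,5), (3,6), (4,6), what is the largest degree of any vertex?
4 (attained at vertex 3)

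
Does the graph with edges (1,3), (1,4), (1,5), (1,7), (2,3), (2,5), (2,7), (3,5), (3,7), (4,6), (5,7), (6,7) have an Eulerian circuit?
No (2 vertices have odd degree: {2, 7}; Eulerian circuit requires 0)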